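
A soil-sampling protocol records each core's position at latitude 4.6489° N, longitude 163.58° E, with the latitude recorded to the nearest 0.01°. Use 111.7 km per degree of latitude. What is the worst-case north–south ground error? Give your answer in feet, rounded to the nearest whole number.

Rounding to 2 decimal places leaves the latitude within ±0.005° of the true value.
So the N–S error is at most 0.005 × 111700 = 558.5 m.
In feet: 558.5 m ÷ 0.3048 ≈ 1832.3 ft.

1832 feet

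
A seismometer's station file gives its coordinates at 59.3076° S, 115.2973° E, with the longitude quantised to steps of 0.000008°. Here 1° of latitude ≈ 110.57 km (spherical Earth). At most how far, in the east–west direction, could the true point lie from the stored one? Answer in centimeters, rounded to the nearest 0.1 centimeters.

With a 0.000008° grid the true value lies within half a step, ±0.000008°/2 = ±4e-06°, of the stored one.
One degree of longitude at 59.3076° is 110570 × cos 59.3076° ≈ 110570 × 0.5104 = 56438.1 m.
Maximum E–W displacement: 4e-06 × 56438.1 = 0.225752 m.
That is 0.225752 m = 22.575 cm.

22.6 centimeters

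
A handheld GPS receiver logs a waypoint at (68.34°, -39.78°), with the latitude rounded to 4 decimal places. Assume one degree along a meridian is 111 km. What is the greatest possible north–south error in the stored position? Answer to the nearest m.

Rounding to 4 decimal places leaves the latitude within ±5e-05° of the true value.
So the N–S error is at most 5e-05 × 111000 = 5.55 m.

6 m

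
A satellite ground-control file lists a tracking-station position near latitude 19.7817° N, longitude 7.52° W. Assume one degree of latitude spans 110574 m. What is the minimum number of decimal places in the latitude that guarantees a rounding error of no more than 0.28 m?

6 decimal places

One degree of latitude covers 110574 m.
N decimal places → at most half a unit in the last place, 0.5 × 10⁻ᴺ° = 110574/2 × 10⁻ᴺ m.
Need 0.5 × 110574 × 10⁻ᴺ ≤ 0.28 → 10⁻ᴺ ≤ 5.064e-06, so N ≥ 5.30.
At 5 places the error can reach 0.553 m, but 6 places keeps it to 0.0553 m.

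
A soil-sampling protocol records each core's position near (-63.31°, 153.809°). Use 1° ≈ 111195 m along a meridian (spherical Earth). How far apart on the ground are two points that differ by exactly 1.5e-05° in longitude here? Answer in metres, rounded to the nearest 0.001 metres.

1.5e-05° of longitude at 63.31° is 1.5e-05 × 111195 × cos 63.31° ≈ 1.5e-05 × 49944.7 = 0.74917 m.

0.749 metres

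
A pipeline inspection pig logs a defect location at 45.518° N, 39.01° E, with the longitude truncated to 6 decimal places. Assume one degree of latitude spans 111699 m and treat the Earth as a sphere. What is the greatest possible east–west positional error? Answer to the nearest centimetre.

Truncating at 6 decimal places can drop up to a full unit in the last place, so the longitude may be off by as much as 1e-06°.
Parallels shrink by cos φ, so at 45.518° a degree of longitude is 111699 × 0.7007 ≈ 78265.8 m.
Maximum E–W displacement: 1e-06 × 78265.8 = 0.0782658 m.
That is 0.0782658 m = 7.8266 cm.

8 centimetres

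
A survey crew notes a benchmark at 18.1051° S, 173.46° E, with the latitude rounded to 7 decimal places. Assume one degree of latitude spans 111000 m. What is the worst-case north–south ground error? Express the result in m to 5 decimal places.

Rounding to 7 decimal places leaves the latitude within ±5e-08° of the true value.
Along the meridian that is 5e-08° × 111000 m/° = 0.00555 m.

0.00555 m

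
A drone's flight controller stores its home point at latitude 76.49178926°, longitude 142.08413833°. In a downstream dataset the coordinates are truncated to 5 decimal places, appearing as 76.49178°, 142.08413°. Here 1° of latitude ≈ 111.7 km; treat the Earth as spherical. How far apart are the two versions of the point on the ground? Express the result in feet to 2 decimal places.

Δlat = 76.49178926 − 76.49178 = +0.00000926°; Δlon = 142.08413833 − 142.08413 = +0.00000833°.
N–S: 0.00000926° × 111700 m/° = 1.03434 m.
E–W at 76.4918°: 0.00000833° × 111700 × cos 76.4918° = 0.00000833 × 111700 × 0.2336 ≈ 0.217342 m.
Combined displacement = (1.03434² + 0.217342²)^½ ≈ 1.05693 m.
Converting: 1.05693 m × 3.2808 ft/m ≈ 3.4676 ft.

3.47 feet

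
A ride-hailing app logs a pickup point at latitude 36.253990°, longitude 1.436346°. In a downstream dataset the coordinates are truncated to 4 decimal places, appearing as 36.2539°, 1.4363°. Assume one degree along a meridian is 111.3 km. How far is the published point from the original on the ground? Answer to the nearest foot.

The latitude changed by +0.000090° and the longitude by +0.000046°.
North–south shift: 0.000090 × 111300 = 10.017 m.
East–west at this latitude: 0.000046° × 111300 × cos 36.2539° ≈ 0.000046 × 89752.8 = 4.12863 m.
Hypotenuse of the two orthogonal shifts: √(10.017² + 4.12863²) = 10.8345 m.
In feet: 10.8345 m ÷ 0.3048 ≈ 35.546 ft.

36 feet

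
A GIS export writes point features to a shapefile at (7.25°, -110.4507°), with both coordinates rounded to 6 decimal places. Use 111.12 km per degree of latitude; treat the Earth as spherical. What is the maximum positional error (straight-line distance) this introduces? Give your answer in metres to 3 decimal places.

Rounding to 6 decimal places leaves each coordinate within ±5e-07° of the true value.
Latitude error → 5e-07 × 111120 = 0.05556 m along the meridian.
Longitude error → 5e-07 × 111120 × cos 7.25° = 5e-07 × 111120 × 0.9920 ≈ 0.0551158 m.
Combining orthogonally: (0.05556² + 0.0551158²)^½ ≈ 0.0782602 m.

0.078 metres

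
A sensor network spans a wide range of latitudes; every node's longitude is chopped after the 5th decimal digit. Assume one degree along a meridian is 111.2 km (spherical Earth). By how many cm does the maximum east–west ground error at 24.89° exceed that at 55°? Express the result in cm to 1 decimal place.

Truncating at 5 decimal places can drop up to a full unit in the last place, so the longitude may be off by as much as 1e-05°.
At 24.89°: 1e-05° × 111200 × cos 24.89° = 1e-05 × 111200 × 0.9071 ≈ 1.0087 m.
Error at 55° = 1e-05° × 111200 × cos 55° ≈ 1.112 × 0.5736 = 0.63782 m.
Difference: 1.0087 − 0.63782 = 0.3709 m.
That is 0.370898 m = 37.09 cm.

37.1 cm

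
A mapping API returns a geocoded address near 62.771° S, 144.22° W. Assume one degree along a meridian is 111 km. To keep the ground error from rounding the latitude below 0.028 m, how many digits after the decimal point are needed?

7 decimal places

One degree of latitude covers 111000 m.
N decimal places → at most half a unit in the last place, 0.5 × 10⁻ᴺ° = 111000/2 × 10⁻ᴺ m.
Setting 55500 × 10⁻ᴺ ≤ 0.028 gives 10ᴺ ≥ 1.982e+06, i.e. N ≥ 6.30.
N = 6 would give 0.0555 m (too coarse); N = 7 gives 0.00555 m ≤ 0.028 m.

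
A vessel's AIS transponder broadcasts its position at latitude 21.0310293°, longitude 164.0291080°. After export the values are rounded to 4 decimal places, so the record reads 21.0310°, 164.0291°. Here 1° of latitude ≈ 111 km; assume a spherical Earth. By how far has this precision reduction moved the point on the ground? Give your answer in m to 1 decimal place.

Δlat = 21.0310293 − 21.0310 = +0.0000293°; Δlon = 164.0291080 − 164.0291 = +0.0000080°.
N–S: 0.0000293° × 111000 m/° = 3.2523 m.
E–W at 21.031°: 0.0000080° × 111000 × cos 21.031° = 0.0000080 × 111000 × 0.9334 ≈ 0.828847 m.
Distance: √(3.2523² + 0.828847²) ≈ 3.35625 m.

3.4 m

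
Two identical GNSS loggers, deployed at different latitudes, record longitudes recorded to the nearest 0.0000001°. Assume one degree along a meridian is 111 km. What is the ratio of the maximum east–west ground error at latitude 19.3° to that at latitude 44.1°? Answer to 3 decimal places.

Rounding to 7 decimal places leaves the longitude within ±5e-08° of the true value.
At 19.3°: 5e-08° × 111000 × cos 19.3° = 5e-08 × 111000 × 0.9438 ≈ 0.0052381 m.
At 44.1°: 5e-08° × 111000 × cos 44.1° = 5e-08 × 111000 × 0.7181 ≈ 0.0039856 m.
Ratio: 0.0052381 / 0.0039856 = cos 19.3° / cos 44.1° ≈ 1.3143.

1.314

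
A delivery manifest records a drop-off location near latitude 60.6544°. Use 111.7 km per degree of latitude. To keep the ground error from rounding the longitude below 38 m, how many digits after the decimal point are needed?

3

At 60.6544° one degree of longitude covers 111700 × cos 60.6544° ≈ 111700 × 0.4901 ≈ 54741.5 m.
With N decimal places the half-ulp bound is 0.5·10⁻ᴺ°, or 0.5·10⁻ᴺ × 54741.5 m on the ground.
Setting 27370.8 × 10⁻ᴺ ≤ 38 gives 10ᴺ ≥ 720.3, i.e. N ≥ 2.86.
N = 2 would give 274 m (too coarse); N = 3 gives 27.4 m ≤ 38 m.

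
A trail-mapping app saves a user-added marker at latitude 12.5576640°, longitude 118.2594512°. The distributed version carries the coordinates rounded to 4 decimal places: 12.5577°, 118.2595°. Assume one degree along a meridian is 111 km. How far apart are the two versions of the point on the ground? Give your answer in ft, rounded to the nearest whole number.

22 ft

The latitude changed by -0.0000360° and the longitude by -0.0000488°.
N–S: -0.0000360° × 111000 m/° = -3.996 m.
East–west at this latitude: -0.0000488° × 111000 × cos 12.5577° ≈ -0.0000488 × 108345 = -5.28722 m.
Combined displacement = (3.996² + 5.28722²)^½ ≈ 6.62742 m.
Converting: 6.62742 m × 3.2808 ft/m ≈ 21.743 ft.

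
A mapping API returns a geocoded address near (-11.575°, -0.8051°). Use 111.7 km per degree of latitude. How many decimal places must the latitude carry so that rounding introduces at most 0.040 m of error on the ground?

One degree of latitude covers 111700 m.
With N decimal places the half-ulp bound is 0.5·10⁻ᴺ°, or 0.5·10⁻ᴺ × 111700 m on the ground.
Need 0.5 × 111700 × 10⁻ᴺ ≤ 0.040 → 10⁻ᴺ ≤ 7.162e-07, so N ≥ 6.14.
N = 6 would give 0.0558 m (too coarse); N = 7 gives 0.00558 m ≤ 0.040 m.

7 decimal places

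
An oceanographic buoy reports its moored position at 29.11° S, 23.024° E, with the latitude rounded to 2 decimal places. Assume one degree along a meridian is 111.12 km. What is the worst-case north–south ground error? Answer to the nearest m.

556 m

Rounding to 2 decimal places leaves the latitude within ±0.005° of the true value.
So the N–S error is at most 0.005 × 111120 = 555.6 m.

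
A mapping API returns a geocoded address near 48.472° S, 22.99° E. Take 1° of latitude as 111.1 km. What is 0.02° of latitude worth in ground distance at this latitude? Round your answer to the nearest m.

2222 m

0.02° × 111100 m/° = 2222 m.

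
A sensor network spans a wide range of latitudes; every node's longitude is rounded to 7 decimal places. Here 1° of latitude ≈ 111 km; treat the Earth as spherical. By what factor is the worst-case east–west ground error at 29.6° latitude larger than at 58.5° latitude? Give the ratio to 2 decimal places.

1.66

Rounding to 7 decimal places leaves the longitude within ±5e-08° of the true value.
Error at 29.6° = 5e-08° × 111000 × cos 29.6° ≈ 0.00555 × 0.8695 = 0.0048257 m.
Error at 58.5° = 5e-08° × 111000 × cos 58.5° ≈ 0.00555 × 0.5225 = 0.0028999 m.
Ratio: 0.0048257 / 0.0028999 = cos 29.6° / cos 58.5° ≈ 1.6641.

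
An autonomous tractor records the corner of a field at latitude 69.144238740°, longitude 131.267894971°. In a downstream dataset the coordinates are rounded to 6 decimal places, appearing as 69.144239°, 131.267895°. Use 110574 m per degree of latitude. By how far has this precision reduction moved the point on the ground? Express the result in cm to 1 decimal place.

Δlat = 69.144238740 − 69.144239 = -0.000000260°; Δlon = 131.267894971 − 131.267895 = -0.000000029°.
N–S: -0.000000260° × 110574 m/° = -0.0287492 m.
E–W at 69.1442°: -0.000000029° × 110574 × cos 69.1442° = -0.000000029 × 110574 × 0.3560 ≈ -0.00114162 m.
Distance: √(0.0287492² + 0.00114162²) ≈ 0.0287719 m.
That is 0.0287719 m = 2.8772 cm.

2.9 cm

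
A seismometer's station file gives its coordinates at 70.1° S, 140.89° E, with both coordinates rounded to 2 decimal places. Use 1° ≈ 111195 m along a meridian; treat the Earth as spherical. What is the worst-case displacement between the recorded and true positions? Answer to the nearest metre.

Rounding to 2 decimal places leaves each coordinate within ±0.005° of the true value.
N–S: 0.005° × 111195 m/° = 555.975 m.
East–west component at 70.1°: 0.005° × 111195 × cos 70.1° ≈ 0.005 × 37848.5 ≈ 189.243 m.
The two errors are perpendicular, so the maximum displacement is √(555.975² + 189.243²) ≈ 587.3 m.

587 metres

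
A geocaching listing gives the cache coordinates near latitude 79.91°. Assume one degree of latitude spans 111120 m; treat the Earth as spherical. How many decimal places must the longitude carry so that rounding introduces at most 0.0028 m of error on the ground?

At 79.91° one degree of longitude covers 111120 × cos 79.91° ≈ 111120 × 0.1752 ≈ 19467.7 m.
With N decimal places the half-ulp bound is 0.5·10⁻ᴺ°, or 0.5·10⁻ᴺ × 19467.7 m on the ground.
Need 0.5 × 19467.7 × 10⁻ᴺ ≤ 0.0028 → 10⁻ᴺ ≤ 2.877e-07, so N ≥ 6.54.
At 6 places the error can reach 0.00973 m, but 7 places keeps it to 0.000973 m.

7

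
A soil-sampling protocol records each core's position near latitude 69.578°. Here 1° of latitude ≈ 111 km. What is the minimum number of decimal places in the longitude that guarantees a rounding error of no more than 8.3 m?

4

At 69.578° one degree of longitude covers 111000 × cos 69.578° ≈ 111000 × 0.3489 ≈ 38731.4 m.
Rounding to N decimal places gives at most 0.5 × 10⁻ᴺ degrees of error, i.e. 0.5 × 10⁻ᴺ × 38731.4 m.
Setting 19365.7 × 10⁻ᴺ ≤ 8.3 gives 10ᴺ ≥ 2333, i.e. N ≥ 3.37.
At 3 places the error can reach 19.4 m, but 4 places keeps it to 1.94 m.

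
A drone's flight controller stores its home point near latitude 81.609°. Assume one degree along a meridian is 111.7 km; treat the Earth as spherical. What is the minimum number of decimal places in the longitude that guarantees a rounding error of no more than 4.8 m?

4 decimal places

At 81.609° one degree of longitude covers 111700 × cos 81.609° ≈ 111700 × 0.1459 ≈ 16300.1 m.
Rounding to N decimal places gives at most 0.5 × 10⁻ᴺ degrees of error, i.e. 0.5 × 10⁻ᴺ × 16300.1 m.
Setting 8150.06 × 10⁻ᴺ ≤ 4.8 gives 10ᴺ ≥ 1698, i.e. N ≥ 3.23.
At 3 places the error can reach 8.15 m, but 4 places keeps it to 0.815 m.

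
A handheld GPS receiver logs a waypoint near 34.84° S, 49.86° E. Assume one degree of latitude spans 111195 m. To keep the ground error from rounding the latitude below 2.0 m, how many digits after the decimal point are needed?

One degree of latitude covers 111195 m.
Rounding to N decimal places gives at most 0.5 × 10⁻ᴺ degrees of error, i.e. 0.5 × 10⁻ᴺ × 111195 m.
Setting 55597.5 × 10⁻ᴺ ≤ 2.0 gives 10ᴺ ≥ 2.78e+04, i.e. N ≥ 4.44.
At 4 places the error can reach 5.56 m, but 5 places keeps it to 0.556 m.

5 decimal places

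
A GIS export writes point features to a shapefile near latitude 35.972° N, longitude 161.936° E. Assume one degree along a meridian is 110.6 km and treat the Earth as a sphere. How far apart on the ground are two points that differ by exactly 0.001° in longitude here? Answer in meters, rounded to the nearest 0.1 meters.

89.5 meters

At 35.972° a degree of longitude is 110600 × cos 35.972° ≈ 89509 m, so 0.001° corresponds to 89.509 m.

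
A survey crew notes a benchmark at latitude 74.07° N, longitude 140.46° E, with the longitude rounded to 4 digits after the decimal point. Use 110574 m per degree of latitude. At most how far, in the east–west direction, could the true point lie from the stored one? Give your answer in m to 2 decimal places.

1.52 m

Rounding to 4 decimal places leaves the longitude within ±5e-05° of the true value.
At latitude 74.07° a degree of longitude spans 110574 m × cos 74.07° = 110574 × 0.2745 ≈ 30348.4 m.
Maximum E–W displacement: 5e-05 × 30348.4 = 1.51742 m.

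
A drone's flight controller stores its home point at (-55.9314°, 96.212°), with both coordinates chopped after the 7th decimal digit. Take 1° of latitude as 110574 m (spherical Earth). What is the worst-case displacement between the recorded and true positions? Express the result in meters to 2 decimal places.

0.01 meters

Truncating at 7 decimal places can drop up to a full unit in the last place, so each coordinate may be off by as much as 1e-07°.
North–south component: 1e-07° × 110574 = 0.0110574 m.
E–W at 55.9314°: 1e-07° × 110574 × cos 55.9314° = 1e-07 × 110574 × 0.5602 ≈ 0.00619419 m.
Worst case both components are at the extreme and orthogonal: √(0.0110574² + 0.00619419²) ≈ 0.0126742 m.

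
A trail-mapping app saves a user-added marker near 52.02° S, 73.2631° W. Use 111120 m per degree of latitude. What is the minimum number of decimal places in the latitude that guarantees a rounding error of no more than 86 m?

3 decimal places

One degree of latitude covers 111120 m.
N decimal places → at most half a unit in the last place, 0.5 × 10⁻ᴺ° = 111120/2 × 10⁻ᴺ m.
Need 0.5 × 111120 × 10⁻ᴺ ≤ 86 → 10⁻ᴺ ≤ 1.548e-03, so N ≥ 2.81.
N = 2 would give 556 m (too coarse); N = 3 gives 55.6 m ≤ 86 m.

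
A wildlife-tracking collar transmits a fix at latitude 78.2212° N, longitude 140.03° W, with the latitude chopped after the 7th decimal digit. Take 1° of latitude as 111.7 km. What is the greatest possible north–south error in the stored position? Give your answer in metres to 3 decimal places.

Truncating at 7 decimal places can drop up to a full unit in the last place, so the latitude may be off by as much as 1e-07°.
North–south distance: 1e-07° × 111700 m/° = 0.01117 m.

0.011 metres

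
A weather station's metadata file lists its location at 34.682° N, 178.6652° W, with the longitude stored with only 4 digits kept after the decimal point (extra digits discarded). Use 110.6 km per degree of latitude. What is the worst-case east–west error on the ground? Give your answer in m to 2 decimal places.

Truncating at 4 decimal places can drop up to a full unit in the last place, so the longitude may be off by as much as 0.0001°.
At latitude 34.682° a degree of longitude spans 110600 m × cos 34.682° = 110600 × 0.8223 ≈ 90948.9 m.
Maximum E–W displacement: 0.0001 × 90948.9 = 9.09489 m.

9.09 m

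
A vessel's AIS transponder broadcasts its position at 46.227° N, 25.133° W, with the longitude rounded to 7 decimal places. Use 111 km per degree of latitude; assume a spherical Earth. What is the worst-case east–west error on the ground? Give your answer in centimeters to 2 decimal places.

0.38 centimeters

Rounding to 7 decimal places leaves the longitude within ±5e-08° of the true value.
At latitude 46.227° a degree of longitude spans 111000 m × cos 46.227° = 111000 × 0.6918 ≈ 76790.1 m.
East–west error: 5e-08° × 76790.1 m/° ≈ 0.00383951 m.
That is 0.00383951 m = 0.38395 cm.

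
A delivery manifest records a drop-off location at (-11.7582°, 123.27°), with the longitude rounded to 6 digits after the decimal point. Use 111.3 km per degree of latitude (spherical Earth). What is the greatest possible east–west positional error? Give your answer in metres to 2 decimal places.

0.05 metres

Rounding to 6 decimal places leaves the longitude within ±5e-07° of the true value.
At latitude 11.7582° a degree of longitude spans 111300 m × cos 11.7582° = 111300 × 0.9790 ≈ 108965 m.
So at most 5e-07° × 108965 ≈ 0.0544823 m east–west.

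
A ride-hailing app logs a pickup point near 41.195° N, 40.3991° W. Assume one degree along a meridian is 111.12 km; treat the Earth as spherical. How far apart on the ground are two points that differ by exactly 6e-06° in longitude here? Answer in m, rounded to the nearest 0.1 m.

0.5 m

One degree of longitude here spans 111120 × cos 41.195° = 111120 × 0.7525 ≈ 83614.7 m; 6e-06° of that is 0.501688 m.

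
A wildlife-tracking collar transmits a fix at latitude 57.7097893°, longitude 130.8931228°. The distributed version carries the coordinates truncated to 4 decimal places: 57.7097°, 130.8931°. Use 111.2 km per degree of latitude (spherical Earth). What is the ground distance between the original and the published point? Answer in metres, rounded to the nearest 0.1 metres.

10.0 metres

Δlat = 57.7097893 − 57.7097 = +0.0000893°; Δlon = 130.8931228 − 130.8931 = +0.0000228°.
North–south shift: 0.0000893 × 111200 = 9.93016 m.
East–west at this latitude: 0.0000228° × 111200 × cos 57.7097° ≈ 0.0000228 × 59404.1 = 1.35441 m.
Hypotenuse of the two orthogonal shifts: √(9.93016² + 1.35441²) = 10.0221 m.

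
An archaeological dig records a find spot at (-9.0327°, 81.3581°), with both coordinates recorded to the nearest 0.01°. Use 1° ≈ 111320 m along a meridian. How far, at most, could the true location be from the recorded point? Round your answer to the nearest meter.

Rounding to 2 decimal places leaves each coordinate within ±0.005° of the true value.
North–south component: 0.005° × 111320 = 556.6 m.
Longitude error → 0.005 × 111320 × cos 9.0327° = 0.005 × 111320 × 0.9876 ≈ 549.698 m.
Combining orthogonally: (556.6² + 549.698²)^½ ≈ 782.286 m.

782 meters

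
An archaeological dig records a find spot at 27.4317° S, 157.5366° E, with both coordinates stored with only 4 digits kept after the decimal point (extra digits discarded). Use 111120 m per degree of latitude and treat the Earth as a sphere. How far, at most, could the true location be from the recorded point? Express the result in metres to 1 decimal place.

Truncating at 4 decimal places can drop up to a full unit in the last place, so each coordinate may be off by as much as 0.0001°.
North–south component: 0.0001° × 111120 = 11.112 m.
East–west component at 27.4317°: 0.0001° × 111120 × cos 27.4317° ≈ 0.0001 × 98625.7 ≈ 9.86257 m.
The two errors are perpendicular, so the maximum displacement is √(11.112² + 9.86257²) ≈ 14.8576 m.

14.9 metres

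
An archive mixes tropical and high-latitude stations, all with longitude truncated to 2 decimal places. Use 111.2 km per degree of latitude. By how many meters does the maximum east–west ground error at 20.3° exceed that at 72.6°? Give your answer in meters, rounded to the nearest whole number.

710 meters

Truncating at 2 decimal places can drop up to a full unit in the last place, so the longitude may be off by as much as 0.01°.
Error at 20.3° = 0.01° × 111200 × cos 20.3° ≈ 1112 × 0.9379 = 1042.9 m.
Error at 72.6° = 0.01° × 111200 × cos 72.6° ≈ 1112 × 0.2990 = 332.53 m.
So the lower-latitude error exceeds the higher by 1042.9 − 332.53 = 710.4 m.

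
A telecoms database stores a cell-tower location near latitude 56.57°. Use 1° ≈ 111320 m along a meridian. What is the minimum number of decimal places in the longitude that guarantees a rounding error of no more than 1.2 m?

5 decimal places

At 56.57° one degree of longitude covers 111320 × cos 56.57° ≈ 111320 × 0.5509 ≈ 61328.2 m.
N decimal places → at most half a unit in the last place, 0.5 × 10⁻ᴺ° = 61328.2/2 × 10⁻ᴺ m.
Setting 30664.1 × 10⁻ᴺ ≤ 1.2 gives 10ᴺ ≥ 2.555e+04, i.e. N ≥ 4.41.
At 4 places the error can reach 3.07 m, but 5 places keeps it to 0.307 m.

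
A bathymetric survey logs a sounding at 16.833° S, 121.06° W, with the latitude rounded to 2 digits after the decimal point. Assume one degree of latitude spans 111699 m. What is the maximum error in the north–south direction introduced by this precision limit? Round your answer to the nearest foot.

1832 feet

Rounding to 2 decimal places leaves the latitude within ±0.005° of the true value.
So the N–S error is at most 0.005 × 111699 = 558.495 m.
In feet: 558.495 m ÷ 0.3048 ≈ 1832.3 ft.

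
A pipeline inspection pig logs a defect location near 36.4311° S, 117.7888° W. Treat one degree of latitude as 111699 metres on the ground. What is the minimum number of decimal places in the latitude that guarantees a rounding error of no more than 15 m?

One degree of latitude covers 111699 m.
N decimal places → at most half a unit in the last place, 0.5 × 10⁻ᴺ° = 111699/2 × 10⁻ᴺ m.
Need 0.5 × 111699 × 10⁻ᴺ ≤ 15 → 10⁻ᴺ ≤ 2.686e-04, so N ≥ 3.57.
N = 3 would give 55.8 m (too coarse); N = 4 gives 5.58 m ≤ 15 m.

4 decimal places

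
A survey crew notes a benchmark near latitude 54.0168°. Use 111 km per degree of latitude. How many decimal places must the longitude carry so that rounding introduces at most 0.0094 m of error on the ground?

At 54.0168° one degree of longitude covers 111000 × cos 54.0168° ≈ 111000 × 0.5875 ≈ 65217.8 m.
With N decimal places the half-ulp bound is 0.5·10⁻ᴺ°, or 0.5·10⁻ᴺ × 65217.8 m on the ground.
Setting 32608.9 × 10⁻ᴺ ≤ 0.0094 gives 10ᴺ ≥ 3.469e+06, i.e. N ≥ 6.54.
N = 6 would give 0.0326 m (too coarse); N = 7 gives 0.00326 m ≤ 0.0094 m.

7 decimal places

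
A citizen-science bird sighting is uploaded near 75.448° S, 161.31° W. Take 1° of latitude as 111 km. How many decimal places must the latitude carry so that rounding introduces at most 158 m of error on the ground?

3 decimal places

One degree of latitude covers 111000 m.
N decimal places → at most half a unit in the last place, 0.5 × 10⁻ᴺ° = 111000/2 × 10⁻ᴺ m.
Setting 55500 × 10⁻ᴺ ≤ 158 gives 10ᴺ ≥ 351.3, i.e. N ≥ 2.55.
N = 2 would give 555 m (too coarse); N = 3 gives 55.5 m ≤ 158 m.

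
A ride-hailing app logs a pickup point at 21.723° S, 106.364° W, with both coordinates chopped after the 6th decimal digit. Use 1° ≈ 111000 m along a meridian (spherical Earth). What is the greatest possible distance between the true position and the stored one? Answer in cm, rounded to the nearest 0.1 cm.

15.2 cm

Truncating at 6 decimal places can drop up to a full unit in the last place, so each coordinate may be off by as much as 1e-06°.
North–south component: 1e-06° × 111000 = 0.111 m.
Longitude error → 1e-06 × 111000 × cos 21.723° = 1e-06 × 111000 × 0.9290 ≈ 0.103117 m.
The two errors are perpendicular, so the maximum displacement is √(0.111² + 0.103117²) ≈ 0.151506 m.
That is 0.151506 m = 15.151 cm.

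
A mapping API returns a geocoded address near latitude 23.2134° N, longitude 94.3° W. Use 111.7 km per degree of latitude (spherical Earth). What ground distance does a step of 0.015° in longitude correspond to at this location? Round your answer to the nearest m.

1540 m

At 23.2134° a degree of longitude is 111700 × cos 23.2134° ≈ 102657 m, so 0.015° corresponds to 1539.86 m.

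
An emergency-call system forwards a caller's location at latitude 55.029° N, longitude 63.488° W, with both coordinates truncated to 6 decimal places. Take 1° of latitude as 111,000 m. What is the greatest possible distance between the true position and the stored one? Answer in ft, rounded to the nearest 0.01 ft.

Truncating at 6 decimal places can drop up to a full unit in the last place, so each coordinate may be off by as much as 1e-06°.
North–south component: 1e-06° × 111000 = 0.111 m.
Longitude error → 1e-06 × 111000 × cos 55.029° = 1e-06 × 111000 × 0.5732 ≈ 0.063621 m.
The two errors are perpendicular, so the maximum displacement is √(0.111² + 0.063621²) ≈ 0.12794 m.
Converting: 0.12794 m × 3.2808 ft/m ≈ 0.41975 ft.

0.42 ft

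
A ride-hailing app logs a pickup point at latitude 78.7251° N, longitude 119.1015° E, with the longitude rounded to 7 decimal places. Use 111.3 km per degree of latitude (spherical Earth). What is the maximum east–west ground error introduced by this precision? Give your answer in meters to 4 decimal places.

0.0011 meters

Rounding to 7 decimal places leaves the longitude within ±5e-08° of the true value.
One degree of longitude at 78.7251° is 111300 × cos 78.7251° ≈ 111300 × 0.1955 = 21761 m.
So at most 5e-08° × 21761 ≈ 0.00108805 m east–west.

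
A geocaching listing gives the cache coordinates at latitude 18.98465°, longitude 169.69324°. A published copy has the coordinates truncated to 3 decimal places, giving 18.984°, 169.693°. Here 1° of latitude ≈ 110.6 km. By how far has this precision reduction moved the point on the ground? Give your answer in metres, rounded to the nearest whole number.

76 metres

Δlat = 18.98465 − 18.984 = +0.00065°; Δlon = 169.69324 − 169.693 = +0.00024°.
N–S: 0.00065° × 110600 m/° = 71.89 m.
E–W at 18.984°: 0.00024° × 110600 × cos 18.984° = 0.00024 × 110600 × 0.9456 ≈ 25.1003 m.
Hypotenuse of the two orthogonal shifts: √(71.89² + 25.1003²) = 76.1459 m.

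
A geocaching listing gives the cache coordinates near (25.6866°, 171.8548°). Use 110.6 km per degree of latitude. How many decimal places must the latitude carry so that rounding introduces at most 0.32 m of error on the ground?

One degree of latitude covers 110600 m.
Rounding to N decimal places gives at most 0.5 × 10⁻ᴺ degrees of error, i.e. 0.5 × 10⁻ᴺ × 110600 m.
Need 0.5 × 110600 × 10⁻ᴺ ≤ 0.32 → 10⁻ᴺ ≤ 5.787e-06, so N ≥ 5.24.
N = 5 would give 0.553 m (too coarse); N = 6 gives 0.0553 m ≤ 0.32 m.

6 decimal places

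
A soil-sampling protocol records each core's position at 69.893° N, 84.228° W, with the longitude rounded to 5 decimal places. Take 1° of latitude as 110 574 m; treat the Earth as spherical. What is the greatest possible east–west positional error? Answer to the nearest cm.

Rounding to 5 decimal places leaves the longitude within ±5e-06° of the true value.
Parallels shrink by cos φ, so at 69.893° a degree of longitude is 110574 × 0.3438 ≈ 38012.5 m.
East–west error: 5e-06° × 38012.5 m/° ≈ 0.190063 m.
That is 0.190063 m = 19.006 cm.

19 cm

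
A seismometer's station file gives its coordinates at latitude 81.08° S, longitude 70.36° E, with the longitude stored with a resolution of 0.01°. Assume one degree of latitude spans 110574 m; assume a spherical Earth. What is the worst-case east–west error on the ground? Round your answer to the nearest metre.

86 metres

With a 0.01° grid the true value lies within half a step, ±0.01°/2 = ±0.005°, of the stored one.
One degree of longitude at 81.08° is 110574 × cos 81.08° ≈ 110574 × 0.1551 = 17145.1 m.
Maximum E–W displacement: 0.005 × 17145.1 = 85.7254 m.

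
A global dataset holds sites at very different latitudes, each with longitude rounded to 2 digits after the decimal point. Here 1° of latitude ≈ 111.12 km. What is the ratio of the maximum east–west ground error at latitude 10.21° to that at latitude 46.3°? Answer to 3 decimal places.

1.425

Rounding to 2 decimal places leaves the longitude within ±0.005° of the true value.
Error at 10.21° = 0.005° × 111120 × cos 10.21° ≈ 555.6 × 0.9842 = 546.8 m.
At 46.3°: 0.005° × 111120 × cos 46.3° = 0.005 × 111120 × 0.6909 ≈ 383.85 m.
The ratio reduces to cos 10.21° / cos 46.3° = 0.9842/0.6909 ≈ 1.4245.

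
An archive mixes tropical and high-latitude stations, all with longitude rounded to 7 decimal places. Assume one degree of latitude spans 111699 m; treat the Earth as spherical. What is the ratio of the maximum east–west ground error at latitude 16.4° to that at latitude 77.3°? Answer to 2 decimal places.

Rounding to 7 decimal places leaves the longitude within ±5e-08° of the true value.
At 16.4°: 5e-08° × 111699 × cos 16.4° = 5e-08 × 111699 × 0.9593 ≈ 0.0053577 m.
At 77.3°: 5e-08° × 111699 × cos 77.3° = 5e-08 × 111699 × 0.2198 ≈ 0.0012278 m.
Ratio: 0.0053577 / 0.0012278 = cos 16.4° / cos 77.3° ≈ 4.3636.

4.36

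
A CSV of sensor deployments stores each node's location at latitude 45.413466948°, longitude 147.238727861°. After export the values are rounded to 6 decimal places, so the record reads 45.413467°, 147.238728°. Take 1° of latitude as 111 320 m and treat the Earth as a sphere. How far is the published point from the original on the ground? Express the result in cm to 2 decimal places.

1.23 cm

Δlat = 45.413466948 − 45.413467 = -0.000000052°; Δlon = 147.238727861 − 147.238728 = -0.000000139°.
North–south shift: -0.000000052 × 111320 = -0.00578864 m.
East–west at this latitude: -0.000000139° × 111320 × cos 45.4135° ≈ -0.000000139 × 78145 = -0.0108622 m.
Hypotenuse of the two orthogonal shifts: √(0.00578864² + 0.0108622²) = 0.0123083 m.
That is 0.0123083 m = 1.2308 cm.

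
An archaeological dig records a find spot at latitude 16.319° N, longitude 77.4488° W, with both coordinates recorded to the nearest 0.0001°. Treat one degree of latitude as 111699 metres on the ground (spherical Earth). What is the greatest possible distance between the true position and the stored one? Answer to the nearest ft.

Rounding to 4 decimal places leaves each coordinate within ±5e-05° of the true value.
Latitude error → 5e-05 × 111699 = 5.58495 m along the meridian.
East–west component at 16.319°: 5e-05° × 111699 × cos 16.319° ≈ 5e-05 × 107199 ≈ 5.35994 m.
Combining orthogonally: (5.58495² + 5.35994²)^½ ≈ 7.74084 m.
Converting: 7.74084 m × 3.2808 ft/m ≈ 25.396 ft.

25 ft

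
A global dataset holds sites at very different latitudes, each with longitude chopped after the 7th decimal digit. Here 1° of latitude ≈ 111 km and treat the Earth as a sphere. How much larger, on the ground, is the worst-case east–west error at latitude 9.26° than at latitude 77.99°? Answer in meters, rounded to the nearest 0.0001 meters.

0.0086 meters

Truncating at 7 decimal places can drop up to a full unit in the last place, so the longitude may be off by as much as 1e-07°.
Error at 9.26° = 1e-07° × 111000 × cos 9.26° ≈ 0.0111 × 0.9870 = 0.010955 m.
Error at 77.99° = 1e-07° × 111000 × cos 77.99° ≈ 0.0111 × 0.2081 = 0.0023097 m.
Difference: 0.010955 − 0.0023097 = 0.0086456 m.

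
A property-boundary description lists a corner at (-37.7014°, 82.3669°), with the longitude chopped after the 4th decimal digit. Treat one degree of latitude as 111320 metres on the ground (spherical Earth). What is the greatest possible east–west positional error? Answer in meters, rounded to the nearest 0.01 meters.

8.81 meters

Truncating at 4 decimal places can drop up to a full unit in the last place, so the longitude may be off by as much as 0.0001°.
One degree of longitude at 37.7014° is 111320 × cos 37.7014° ≈ 111320 × 0.7912 = 88077.3 m.
So at most 0.0001° × 88077.3 ≈ 8.80773 m east–west.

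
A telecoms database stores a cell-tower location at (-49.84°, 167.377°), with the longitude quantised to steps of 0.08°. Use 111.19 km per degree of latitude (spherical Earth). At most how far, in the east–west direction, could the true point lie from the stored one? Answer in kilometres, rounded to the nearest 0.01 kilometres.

With a 0.08° grid the true value lies within half a step, ±0.08°/2 = ±0.04°, of the stored one.
One degree of longitude at 49.84° is 111190 × cos 49.84° ≈ 111190 × 0.6449 = 71709.1 m.
So at most 0.04° × 71709.1 ≈ 2868.37 m east–west.
That is 2868.37 m = 2.8684 km.

2.87 kilometres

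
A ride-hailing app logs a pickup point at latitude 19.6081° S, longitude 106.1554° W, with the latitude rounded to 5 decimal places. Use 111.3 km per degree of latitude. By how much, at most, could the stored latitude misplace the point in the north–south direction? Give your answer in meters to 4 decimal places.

Rounding to 5 decimal places leaves the latitude within ±5e-06° of the true value.
So the N–S error is at most 5e-06 × 111300 = 0.5565 m.

0.5565 meters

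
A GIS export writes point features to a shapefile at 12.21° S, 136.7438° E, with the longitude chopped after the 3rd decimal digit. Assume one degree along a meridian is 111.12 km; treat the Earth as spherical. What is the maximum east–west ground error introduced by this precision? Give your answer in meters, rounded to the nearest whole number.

109 meters

Truncating at 3 decimal places can drop up to a full unit in the last place, so the longitude may be off by as much as 0.001°.
One degree of longitude at 12.21° is 111120 × cos 12.21° ≈ 111120 × 0.9774 = 108606 m.
Maximum E–W displacement: 0.001 × 108606 = 108.606 m.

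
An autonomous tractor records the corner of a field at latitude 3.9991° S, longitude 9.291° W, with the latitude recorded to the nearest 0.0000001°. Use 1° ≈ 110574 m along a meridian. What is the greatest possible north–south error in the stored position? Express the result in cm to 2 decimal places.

0.55 cm

Rounding to 7 decimal places leaves the latitude within ±5e-08° of the true value.
So the N–S error is at most 5e-08 × 110574 = 0.0055287 m.
That is 0.0055287 m = 0.55287 cm.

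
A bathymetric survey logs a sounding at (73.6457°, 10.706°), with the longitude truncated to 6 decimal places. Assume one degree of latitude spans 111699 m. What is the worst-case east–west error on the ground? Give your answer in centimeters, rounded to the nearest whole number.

Truncating at 6 decimal places can drop up to a full unit in the last place, so the longitude may be off by as much as 1e-06°.
At latitude 73.6457° a degree of longitude spans 111699 m × cos 73.6457° = 111699 × 0.2816 ≈ 31451.8 m.
So at most 1e-06° × 31451.8 ≈ 0.0314518 m east–west.
That is 0.0314518 m = 3.1452 cm.

3 centimeters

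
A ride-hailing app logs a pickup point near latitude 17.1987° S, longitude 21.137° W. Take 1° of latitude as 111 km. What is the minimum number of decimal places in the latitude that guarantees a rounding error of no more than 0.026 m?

One degree of latitude covers 111000 m.
Rounding to N decimal places gives at most 0.5 × 10⁻ᴺ degrees of error, i.e. 0.5 × 10⁻ᴺ × 111000 m.
Setting 55500 × 10⁻ᴺ ≤ 0.026 gives 10ᴺ ≥ 2.135e+06, i.e. N ≥ 6.33.
At 6 places the error can reach 0.0555 m, but 7 places keeps it to 0.00555 m.

7 decimal places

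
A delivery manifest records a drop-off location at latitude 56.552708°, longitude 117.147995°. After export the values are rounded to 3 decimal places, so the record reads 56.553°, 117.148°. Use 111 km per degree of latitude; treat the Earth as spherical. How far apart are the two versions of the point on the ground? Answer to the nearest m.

The latitude changed by -0.000292° and the longitude by -0.000005°.
North–south shift: -0.000292 × 111000 = -32.412 m.
East–west at this latitude: -0.000005° × 111000 × cos 56.553° ≈ -0.000005 × 61179.4 = -0.305897 m.
Hypotenuse of the two orthogonal shifts: √(32.412² + 0.305897²) = 32.4134 m.

32 m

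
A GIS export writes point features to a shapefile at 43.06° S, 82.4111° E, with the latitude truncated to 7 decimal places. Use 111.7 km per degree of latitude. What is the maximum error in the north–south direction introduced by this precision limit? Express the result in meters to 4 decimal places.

0.0112 meters

Truncating at 7 decimal places can drop up to a full unit in the last place, so the latitude may be off by as much as 1e-07°.
Along the meridian that is 1e-07° × 111700 m/° = 0.01117 m.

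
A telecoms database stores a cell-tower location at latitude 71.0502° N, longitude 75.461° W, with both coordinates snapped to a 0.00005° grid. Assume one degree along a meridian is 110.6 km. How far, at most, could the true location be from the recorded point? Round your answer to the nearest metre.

With a 0.00005° grid the true value lies within half a step, ±0.00005°/2 = ±2.5e-05°, of the stored one.
North–south component: 2.5e-05° × 110600 = 2.765 m.
E–W at 71.0502°: 2.5e-05° × 110600 × cos 71.0502° = 2.5e-05 × 110600 × 0.3247 ≈ 0.897905 m.
Combining orthogonally: (2.765² + 0.897905²)^½ ≈ 2.90714 m.

3 metres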